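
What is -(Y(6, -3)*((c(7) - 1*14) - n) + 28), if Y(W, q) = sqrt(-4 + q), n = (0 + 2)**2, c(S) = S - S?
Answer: -28 + 18*I*sqrt(7) ≈ -28.0 + 47.624*I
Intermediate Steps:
c(S) = 0
n = 4 (n = 2**2 = 4)
-(Y(6, -3)*((c(7) - 1*14) - n) + 28) = -(sqrt(-4 - 3)*((0 - 1*14) - 1*4) + 28) = -(sqrt(-7)*((0 - 14) - 4) + 28) = -((I*sqrt(7))*(-14 - 4) + 28) = -((I*sqrt(7))*(-18) + 28) = -(-18*I*sqrt(7) + 28) = -(28 - 18*I*sqrt(7)) = -28 + 18*I*sqrt(7)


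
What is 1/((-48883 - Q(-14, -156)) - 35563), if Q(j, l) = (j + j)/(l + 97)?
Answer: -59/4982342 ≈ -1.1842e-5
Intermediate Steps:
Q(j, l) = 2*j/(97 + l) (Q(j, l) = (2*j)/(97 + l) = 2*j/(97 + l))
1/((-48883 - Q(-14, -156)) - 35563) = 1/((-48883 - 2*(-14)/(97 - 156)) - 35563) = 1/((-48883 - 2*(-14)/(-59)) - 35563) = 1/((-48883 - 2*(-14)*(-1)/59) - 35563) = 1/((-48883 - 1*28/59) - 35563) = 1/((-48883 - 28/59) - 35563) = 1/(-2884125/59 - 35563) = 1/(-4982342/59) = -59/4982342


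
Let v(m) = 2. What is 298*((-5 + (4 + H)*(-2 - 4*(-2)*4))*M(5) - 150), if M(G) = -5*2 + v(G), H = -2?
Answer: -175820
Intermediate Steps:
M(G) = -8 (M(G) = -5*2 + 2 = -10 + 2 = -8)
298*((-5 + (4 + H)*(-2 - 4*(-2)*4))*M(5) - 150) = 298*((-5 + (4 - 2)*(-2 - 4*(-2)*4))*(-8) - 150) = 298*((-5 + 2*(-2 + 8*4))*(-8) - 150) = 298*((-5 + 2*(-2 + 32))*(-8) - 150) = 298*((-5 + 2*30)*(-8) - 150) = 298*((-5 + 60)*(-8) - 150) = 298*(55*(-8) - 150) = 298*(-440 - 150) = 298*(-590) = -175820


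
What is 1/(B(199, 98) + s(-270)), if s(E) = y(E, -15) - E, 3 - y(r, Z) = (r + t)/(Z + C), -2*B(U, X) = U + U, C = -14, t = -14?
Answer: 29/1862 ≈ 0.015575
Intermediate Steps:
B(U, X) = -U (B(U, X) = -(U + U)/2 = -U)
y(r, Z) = 3 - (-14 + r)/(-14 + Z) (y(r, Z) = 3 - (r - 14)/(Z - 14) = 3 - (-14 + r)/(-14 + Z))
s(E) = 73/29 - 28*E/29 (s(E) = (-28 - E + 3*(-15))/(-14 - 15) - E = (-28 - E - 45)/(-29) - E = -(-73 - E)/29 - E = (73/29 + E/29) - E = 73/29 - 28*E/29)
1/(B(199, 98) + s(-270)) = 1/(-1*199 + (73/29 - 28/29*(-270))) = 1/(-199 + (73/29 + 7560/29)) = 1/(-199 + 7633/29) = 1/(1862/29) = 29/1862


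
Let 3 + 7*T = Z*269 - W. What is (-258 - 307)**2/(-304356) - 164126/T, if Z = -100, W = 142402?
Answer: 32846971263/5725443620 ≈ 5.7370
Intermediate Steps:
T = -169305/7 (T = -3/7 + (-100*269 - 1*142402)/7 = -3/7 + (-26900 - 142402)/7 = -3/7 + (1/7)*(-169302) = -3/7 - 24186 = -169305/7 ≈ -24186.)
(-258 - 307)**2/(-304356) - 164126/T = (-258 - 307)**2/(-304356) - 164126/(-169305/7) = (-565)**2*(-1/304356) - 164126*(-7/169305) = 319225*(-1/304356) + 1148882/169305 = -319225/304356 + 1148882/169305 = 32846971263/5725443620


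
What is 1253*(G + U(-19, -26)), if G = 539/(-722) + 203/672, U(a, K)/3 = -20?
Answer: -2624738039/34656 ≈ -75737.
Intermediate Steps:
U(a, K) = -60 (U(a, K) = 3*(-20) = -60)
G = -15403/34656 (G = 539*(-1/722) + 203*(1/672) = -539/722 + 29/96 = -15403/34656 ≈ -0.44445)
1253*(G + U(-19, -26)) = 1253*(-15403/34656 - 60) = 1253*(-2094763/34656) = -2624738039/34656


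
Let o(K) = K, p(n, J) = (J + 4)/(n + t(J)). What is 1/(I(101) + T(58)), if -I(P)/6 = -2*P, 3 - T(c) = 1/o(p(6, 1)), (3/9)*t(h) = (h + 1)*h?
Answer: 5/6063 ≈ 0.00082467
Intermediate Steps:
t(h) = 3*h*(1 + h) (t(h) = 3*((h + 1)*h) = 3*((1 + h)*h) = 3*(h*(1 + h)) = 3*h*(1 + h))
p(n, J) = (4 + J)/(n + 3*J*(1 + J)) (p(n, J) = (J + 4)/(n + 3*J*(1 + J)) = (4 + J)/(n + 3*J*(1 + J)))
T(c) = ⅗ (T(c) = 3 - 1/((4 + 1)/(6 + 3*1*(1 + 1))) = 3 - 1/(5/(6 + 3*1*2)) = 3 - 1/(5/(6 + 6)) = 3 - 1/(5/12) = 3 - 1/((1/12)*5) = 3 - 1/5/12 = 3 - 1*12/5 = 3 - 12/5 = ⅗)
I(P) = 12*P (I(P) = -(-12)*P = 12*P)
1/(I(101) + T(58)) = 1/(12*101 + ⅗) = 1/(1212 + ⅗) = 1/(6063/5) = 5/6063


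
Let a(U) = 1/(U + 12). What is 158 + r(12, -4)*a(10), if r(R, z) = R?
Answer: 1744/11 ≈ 158.55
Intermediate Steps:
a(U) = 1/(12 + U)
158 + r(12, -4)*a(10) = 158 + 12/(12 + 10) = 158 + 12/22 = 158 + 12*(1/22) = 158 + 6/11 = 1744/11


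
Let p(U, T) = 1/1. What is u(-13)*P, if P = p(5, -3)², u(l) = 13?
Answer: 13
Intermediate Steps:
p(U, T) = 1
P = 1 (P = 1² = 1)
u(-13)*P = 13*1 = 13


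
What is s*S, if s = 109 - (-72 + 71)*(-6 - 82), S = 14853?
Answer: 311913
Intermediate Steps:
s = 21 (s = 109 - (-1)*(-88) = 109 - 1*88 = 109 - 88 = 21)
s*S = 21*14853 = 311913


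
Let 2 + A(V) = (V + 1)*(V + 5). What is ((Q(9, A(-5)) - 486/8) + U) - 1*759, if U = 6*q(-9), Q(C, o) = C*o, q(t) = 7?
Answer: -3183/4 ≈ -795.75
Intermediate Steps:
A(V) = -2 + (1 + V)*(5 + V) (A(V) = -2 + (V + 1)*(V + 5) = -2 + (1 + V)*(5 + V))
U = 42 (U = 6*7 = 42)
((Q(9, A(-5)) - 486/8) + U) - 1*759 = ((9*(3 + (-5)**2 + 6*(-5)) - 486/8) + 42) - 1*759 = ((9*(3 + 25 - 30) - 486*1/8) + 42) - 759 = ((9*(-2) - 243/4) + 42) - 759 = ((-18 - 243/4) + 42) - 759 = (-315/4 + 42) - 759 = -147/4 - 759 = -3183/4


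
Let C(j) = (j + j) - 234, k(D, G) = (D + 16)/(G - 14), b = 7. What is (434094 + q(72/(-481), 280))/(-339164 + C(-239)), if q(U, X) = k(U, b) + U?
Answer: -730793185/572181246 ≈ -1.2772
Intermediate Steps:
k(D, G) = (16 + D)/(-14 + G)
q(U, X) = -16/7 + 6*U/7 (q(U, X) = (16 + U)/(-14 + 7) + U = (16 + U)/(-7) + U = -(16 + U)/7 + U = (-16/7 - U/7) + U = -16/7 + 6*U/7)
C(j) = -234 + 2*j (C(j) = 2*j - 234 = -234 + 2*j)
(434094 + q(72/(-481), 280))/(-339164 + C(-239)) = (434094 + (-16/7 + 6*(72/(-481))/7))/(-339164 + (-234 + 2*(-239))) = (434094 + (-16/7 + 6*(72*(-1/481))/7))/(-339164 + (-234 - 478)) = (434094 + (-16/7 + (6/7)*(-72/481)))/(-339164 - 712) = (434094 + (-16/7 - 432/3367))/(-339876) = (434094 - 8128/3367)*(-1/339876) = (1461586370/3367)*(-1/339876) = -730793185/572181246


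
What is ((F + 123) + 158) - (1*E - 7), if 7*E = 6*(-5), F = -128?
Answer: 1150/7 ≈ 164.29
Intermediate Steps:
E = -30/7 (E = (6*(-5))/7 = (⅐)*(-30) = -30/7 ≈ -4.2857)
((F + 123) + 158) - (1*E - 7) = ((-128 + 123) + 158) - (1*(-30/7) - 7) = (-5 + 158) - (-30/7 - 7) = 153 - 1*(-79/7) = 153 + 79/7 = 1150/7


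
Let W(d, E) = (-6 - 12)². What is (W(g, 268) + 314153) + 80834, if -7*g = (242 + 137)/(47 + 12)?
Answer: 395311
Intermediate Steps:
g = -379/413 (g = -(242 + 137)/(7*(47 + 12)) = -379/(7*59) = -⅐*379/59 = -379/413 ≈ -0.91768)
W(d, E) = 324 (W(d, E) = (-18)² = 324)
(W(g, 268) + 314153) + 80834 = (324 + 314153) + 80834 = 314477 + 80834 = 395311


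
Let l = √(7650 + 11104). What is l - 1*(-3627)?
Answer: 3627 + √18754 ≈ 3763.9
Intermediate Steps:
l = √18754 ≈ 136.95
l - 1*(-3627) = √18754 - 1*(-3627) = √18754 + 3627 = 3627 + √18754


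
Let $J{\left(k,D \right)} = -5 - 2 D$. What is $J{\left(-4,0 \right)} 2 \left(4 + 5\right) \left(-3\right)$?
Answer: $270$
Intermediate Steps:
$J{\left(-4,0 \right)} 2 \left(4 + 5\right) \left(-3\right) = \left(-5 - 0\right) 2 \left(4 + 5\right) \left(-3\right) = \left(-5 + 0\right) 2 \cdot 9 \left(-3\right) = \left(-5\right) 18 \left(-3\right) = \left(-90\right) \left(-3\right) = 270$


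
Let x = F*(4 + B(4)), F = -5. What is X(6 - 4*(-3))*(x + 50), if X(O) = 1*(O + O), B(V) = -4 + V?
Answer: 1080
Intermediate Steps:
X(O) = 2*O (X(O) = 1*(2*O) = 2*O)
x = -20 (x = -5*(4 + (-4 + 4)) = -5*(4 + 0) = -5*4 = -20)
X(6 - 4*(-3))*(x + 50) = (2*(6 - 4*(-3)))*(-20 + 50) = (2*(6 + 12))*30 = (2*18)*30 = 36*30 = 1080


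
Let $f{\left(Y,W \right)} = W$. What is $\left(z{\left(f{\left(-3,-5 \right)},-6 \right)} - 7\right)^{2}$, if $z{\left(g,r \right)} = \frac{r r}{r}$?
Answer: $169$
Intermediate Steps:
$z{\left(g,r \right)} = r$ ($z{\left(g,r \right)} = \frac{r^{2}}{r} = r$)
$\left(z{\left(f{\left(-3,-5 \right)},-6 \right)} - 7\right)^{2} = \left(-6 - 7\right)^{2} = \left(-13\right)^{2} = 169$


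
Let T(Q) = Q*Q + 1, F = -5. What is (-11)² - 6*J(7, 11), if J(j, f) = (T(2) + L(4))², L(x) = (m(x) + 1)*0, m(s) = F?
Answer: -29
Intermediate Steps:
m(s) = -5
T(Q) = 1 + Q² (T(Q) = Q² + 1 = 1 + Q²)
L(x) = 0 (L(x) = (-5 + 1)*0 = -4*0 = 0)
J(j, f) = 25 (J(j, f) = ((1 + 2²) + 0)² = ((1 + 4) + 0)² = (5 + 0)² = 5² = 25)
(-11)² - 6*J(7, 11) = (-11)² - 6*25 = 121 - 150 = -29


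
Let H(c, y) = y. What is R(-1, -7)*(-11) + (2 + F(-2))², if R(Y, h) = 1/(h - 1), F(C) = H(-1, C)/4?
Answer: 29/8 ≈ 3.6250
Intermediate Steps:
F(C) = C/4
R(Y, h) = 1/(-1 + h)
R(-1, -7)*(-11) + (2 + F(-2))² = -11/(-1 - 7) + (2 + (¼)*(-2))² = -11/(-8) + (2 - ½)² = -⅛*(-11) + (3/2)² = 11/8 + 9/4 = 29/8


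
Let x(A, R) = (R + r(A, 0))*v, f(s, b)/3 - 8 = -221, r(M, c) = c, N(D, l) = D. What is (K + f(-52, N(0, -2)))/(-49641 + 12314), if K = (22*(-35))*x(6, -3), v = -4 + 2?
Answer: 5259/37327 ≈ 0.14089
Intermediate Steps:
v = -2
f(s, b) = -639 (f(s, b) = 24 + 3*(-221) = 24 - 663 = -639)
x(A, R) = -2*R (x(A, R) = (R + 0)*(-2) = R*(-2) = -2*R)
K = -4620 (K = (22*(-35))*(-2*(-3)) = -770*6 = -4620)
(K + f(-52, N(0, -2)))/(-49641 + 12314) = (-4620 - 639)/(-49641 + 12314) = -5259/(-37327) = -5259*(-1/37327) = 5259/37327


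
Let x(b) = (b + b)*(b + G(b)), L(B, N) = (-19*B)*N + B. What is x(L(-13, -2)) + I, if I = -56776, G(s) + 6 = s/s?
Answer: 462392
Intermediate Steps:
G(s) = -5 (G(s) = -6 + s/s = -6 + 1 = -5)
L(B, N) = B - 19*B*N (L(B, N) = -19*B*N + B = B - 19*B*N)
x(b) = 2*b*(-5 + b) (x(b) = (b + b)*(b - 5) = (2*b)*(-5 + b) = 2*b*(-5 + b))
x(L(-13, -2)) + I = 2*(-13*(1 - 19*(-2)))*(-5 - 13*(1 - 19*(-2))) - 56776 = 2*(-13*(1 + 38))*(-5 - 13*(1 + 38)) - 56776 = 2*(-13*39)*(-5 - 13*39) - 56776 = 2*(-507)*(-5 - 507) - 56776 = 2*(-507)*(-512) - 56776 = 519168 - 56776 = 462392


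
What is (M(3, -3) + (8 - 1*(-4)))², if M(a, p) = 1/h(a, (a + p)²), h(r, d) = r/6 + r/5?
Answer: 20164/121 ≈ 166.64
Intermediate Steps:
h(r, d) = 11*r/30 (h(r, d) = r*(⅙) + r*(⅕) = r/6 + r/5 = 11*r/30)
M(a, p) = 30/(11*a) (M(a, p) = 1/(11*a/30) = 30/(11*a))
(M(3, -3) + (8 - 1*(-4)))² = ((30/11)/3 + (8 - 1*(-4)))² = ((30/11)*(⅓) + (8 + 4))² = (10/11 + 12)² = (142/11)² = 20164/121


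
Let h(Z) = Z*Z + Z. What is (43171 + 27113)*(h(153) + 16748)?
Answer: 2833148040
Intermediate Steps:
h(Z) = Z + Z**2 (h(Z) = Z**2 + Z = Z + Z**2)
(43171 + 27113)*(h(153) + 16748) = (43171 + 27113)*(153*(1 + 153) + 16748) = 70284*(153*154 + 16748) = 70284*(23562 + 16748) = 70284*40310 = 2833148040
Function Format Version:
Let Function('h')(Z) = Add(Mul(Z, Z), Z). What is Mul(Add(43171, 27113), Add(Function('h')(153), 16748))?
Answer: 2833148040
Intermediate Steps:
Function('h')(Z) = Add(Z, Pow(Z, 2)) (Function('h')(Z) = Add(Pow(Z, 2), Z) = Add(Z, Pow(Z, 2)))
Mul(Add(43171, 27113), Add(Function('h')(153), 16748)) = Mul(Add(43171, 27113), Add(Mul(153, Add(1, 153)), 16748)) = Mul(70284, Add(Mul(153, 154), 16748)) = Mul(70284, Add(23562, 16748)) = Mul(70284, 40310) = 2833148040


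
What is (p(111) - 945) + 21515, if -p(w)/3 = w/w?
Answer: 20567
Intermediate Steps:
p(w) = -3 (p(w) = -3*w/w = -3*1 = -3)
(p(111) - 945) + 21515 = (-3 - 945) + 21515 = -948 + 21515 = 20567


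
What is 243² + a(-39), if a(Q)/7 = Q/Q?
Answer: 59056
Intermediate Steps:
a(Q) = 7 (a(Q) = 7*(Q/Q) = 7*1 = 7)
243² + a(-39) = 243² + 7 = 59049 + 7 = 59056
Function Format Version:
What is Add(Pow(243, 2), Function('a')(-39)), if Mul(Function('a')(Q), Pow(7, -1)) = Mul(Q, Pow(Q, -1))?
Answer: 59056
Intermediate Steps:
Function('a')(Q) = 7 (Function('a')(Q) = Mul(7, Mul(Q, Pow(Q, -1))) = Mul(7, 1) = 7)
Add(Pow(243, 2), Function('a')(-39)) = Add(Pow(243, 2), 7) = Add(59049, 7) = 59056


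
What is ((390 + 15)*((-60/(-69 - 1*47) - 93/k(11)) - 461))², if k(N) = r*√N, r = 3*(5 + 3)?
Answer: 20592460669226625/592064 + 3086458425*√11/58 ≈ 3.4957e+10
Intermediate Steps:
r = 24 (r = 3*8 = 24)
k(N) = 24*√N
((390 + 15)*((-60/(-69 - 1*47) - 93/k(11)) - 461))² = ((390 + 15)*((-60/(-69 - 1*47) - 93*√11/264) - 461))² = (405*((-60/(-69 - 47) - 31*√11/88) - 461))² = (405*((-60/(-116) - 31*√11/88) - 461))² = (405*((-60*(-1/116) - 31*√11/88) - 461))² = (405*((15/29 - 31*√11/88) - 461))² = (405*(-13354/29 - 31*√11/88))² = (-5408370/29 - 12555*√11/88)²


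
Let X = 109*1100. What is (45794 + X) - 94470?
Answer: 71224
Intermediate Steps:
X = 119900
(45794 + X) - 94470 = (45794 + 119900) - 94470 = 165694 - 94470 = 71224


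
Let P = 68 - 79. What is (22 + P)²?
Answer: 121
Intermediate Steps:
P = -11
(22 + P)² = (22 - 11)² = 11² = 121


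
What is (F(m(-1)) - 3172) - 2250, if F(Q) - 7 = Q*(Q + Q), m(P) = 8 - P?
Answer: -5253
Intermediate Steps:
F(Q) = 7 + 2*Q**2 (F(Q) = 7 + Q*(Q + Q) = 7 + Q*(2*Q) = 7 + 2*Q**2)
(F(m(-1)) - 3172) - 2250 = ((7 + 2*(8 - 1*(-1))**2) - 3172) - 2250 = ((7 + 2*(8 + 1)**2) - 3172) - 2250 = ((7 + 2*9**2) - 3172) - 2250 = ((7 + 2*81) - 3172) - 2250 = ((7 + 162) - 3172) - 2250 = (169 - 3172) - 2250 = -3003 - 2250 = -5253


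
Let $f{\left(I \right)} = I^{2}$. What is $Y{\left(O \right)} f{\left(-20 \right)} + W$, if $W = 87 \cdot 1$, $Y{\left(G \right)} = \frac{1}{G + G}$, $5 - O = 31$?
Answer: $\frac{1031}{13} \approx 79.308$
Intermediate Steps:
$O = -26$ ($O = 5 - 31 = -26$)
$Y{\left(G \right)} = \frac{1}{2 G}$
$W = 87$
$Y{\left(O \right)} f{\left(-20 \right)} + W = \frac{1}{2 \left(-26\right)} \left(-20\right)^{2} + 87 = \frac{1}{2} \left(- \frac{1}{26}\right) 400 + 87 = \left(- \frac{1}{52}\right) 400 + 87 = - \frac{100}{13} + 87 = \frac{1031}{13}$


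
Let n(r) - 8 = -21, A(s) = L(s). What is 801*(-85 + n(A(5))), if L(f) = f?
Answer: -78498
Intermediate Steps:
A(s) = s
n(r) = -13 (n(r) = 8 - 21 = -13)
801*(-85 + n(A(5))) = 801*(-85 - 13) = 801*(-98) = -78498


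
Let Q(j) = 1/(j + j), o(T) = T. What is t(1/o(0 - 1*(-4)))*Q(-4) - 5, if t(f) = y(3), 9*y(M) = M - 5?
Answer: -179/36 ≈ -4.9722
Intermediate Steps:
y(M) = -5/9 + M/9 (y(M) = (M - 5)/9 = (-5 + M)/9 = -5/9 + M/9)
t(f) = -2/9 (t(f) = -5/9 + (1/9)*3 = -5/9 + 1/3 = -2/9)
Q(j) = 1/(2*j)
t(1/o(0 - 1*(-4)))*Q(-4) - 5 = -1/(9*(-4)) - 5 = -(-1)/(9*4) - 5 = -2/9*(-1/8) - 5 = 1/36 - 5 = -179/36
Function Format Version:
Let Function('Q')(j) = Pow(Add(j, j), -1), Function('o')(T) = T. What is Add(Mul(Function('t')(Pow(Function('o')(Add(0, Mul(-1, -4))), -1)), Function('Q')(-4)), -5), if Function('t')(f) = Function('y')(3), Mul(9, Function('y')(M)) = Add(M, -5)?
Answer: Rational(-179, 36) ≈ -4.9722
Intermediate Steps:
Function('y')(M) = Add(Rational(-5, 9), Mul(Rational(1, 9), M)) (Function('y')(M) = Mul(Rational(1, 9), Add(M, -5)) = Mul(Rational(1, 9), Add(-5, M)) = Add(Rational(-5, 9), Mul(Rational(1, 9), M)))
Function('t')(f) = Rational(-2, 9) (Function('t')(f) = Add(Rational(-5, 9), Mul(Rational(1, 9), 3)) = Add(Rational(-5, 9), Rational(1, 3)) = Rational(-2, 9))
Function('Q')(j) = Mul(Rational(1, 2), Pow(j, -1)) (Function('Q')(j) = Pow(Mul(2, j), -1) = Mul(Rational(1, 2), Pow(j, -1)))
Add(Mul(Function('t')(Pow(Function('o')(Add(0, Mul(-1, -4))), -1)), Function('Q')(-4)), -5) = Add(Mul(Rational(-2, 9), Mul(Rational(1, 2), Pow(-4, -1))), -5) = Add(Mul(Rational(-2, 9), Mul(Rational(1, 2), Rational(-1, 4))), -5) = Add(Mul(Rational(-2, 9), Rational(-1, 8)), -5) = Add(Rational(1, 36), -5) = Rational(-179, 36)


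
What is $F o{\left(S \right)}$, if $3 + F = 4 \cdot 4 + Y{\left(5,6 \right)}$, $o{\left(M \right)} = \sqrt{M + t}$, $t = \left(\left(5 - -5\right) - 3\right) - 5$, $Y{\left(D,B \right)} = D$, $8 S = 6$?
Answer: $9 \sqrt{11} \approx 29.85$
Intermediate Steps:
$S = \frac{3}{4}$ ($S = \frac{1}{8} \cdot 6 = \frac{3}{4} \approx 0.75$)
$t = 2$ ($t = \left(\left(5 + 5\right) - 3\right) - 5 = \left(10 - 3\right) - 5 = 7 - 5 = 2$)
$o{\left(M \right)} = \sqrt{2 + M}$ ($o{\left(M \right)} = \sqrt{M + 2} = \sqrt{2 + M}$)
$F = 18$ ($F = -3 + \left(4 \cdot 4 + 5\right) = -3 + \left(16 + 5\right) = -3 + 21 = 18$)
$F o{\left(S \right)} = 18 \sqrt{2 + \frac{3}{4}} = 18 \sqrt{\frac{11}{4}} = 18 \frac{\sqrt{11}}{2} = 9 \sqrt{11}$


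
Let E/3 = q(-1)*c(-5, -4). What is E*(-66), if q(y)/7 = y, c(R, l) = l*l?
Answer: 22176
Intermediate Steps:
c(R, l) = l²
q(y) = 7*y
E = -336 (E = 3*((7*(-1))*(-4)²) = 3*(-7*16) = 3*(-112) = -336)
E*(-66) = -336*(-66) = 22176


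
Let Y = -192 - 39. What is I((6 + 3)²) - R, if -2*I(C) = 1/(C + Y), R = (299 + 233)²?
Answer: -84907199/300 ≈ -2.8302e+5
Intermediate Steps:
Y = -231
R = 283024 (R = 532² = 283024)
I(C) = -1/(2*(-231 + C)) (I(C) = -1/(2*(C - 231)) = -1/(2*(-231 + C)))
I((6 + 3)²) - R = -1/(-462 + 2*(6 + 3)²) - 1*283024 = -1/(-462 + 2*9²) - 283024 = -1/(-462 + 2*81) - 283024 = -1/(-462 + 162) - 283024 = -1/(-300) - 283024 = -1*(-1/300) - 283024 = 1/300 - 283024 = -84907199/300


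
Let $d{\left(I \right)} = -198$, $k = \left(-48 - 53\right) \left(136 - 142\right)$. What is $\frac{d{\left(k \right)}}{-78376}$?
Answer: $\frac{99}{39188} \approx 0.0025263$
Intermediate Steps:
$k = 606$ ($k = \left(-101\right) \left(-6\right) = 606$)
$\frac{d{\left(k \right)}}{-78376} = - \frac{198}{-78376} = \left(-198\right) \left(- \frac{1}{78376}\right) = \frac{99}{39188}$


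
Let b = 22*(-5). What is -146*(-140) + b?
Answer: 20330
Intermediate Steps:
b = -110
-146*(-140) + b = -146*(-140) - 110 = 20440 - 110 = 20330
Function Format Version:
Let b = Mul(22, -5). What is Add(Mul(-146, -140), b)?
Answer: 20330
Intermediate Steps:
b = -110
Add(Mul(-146, -140), b) = Add(Mul(-146, -140), -110) = Add(20440, -110) = 20330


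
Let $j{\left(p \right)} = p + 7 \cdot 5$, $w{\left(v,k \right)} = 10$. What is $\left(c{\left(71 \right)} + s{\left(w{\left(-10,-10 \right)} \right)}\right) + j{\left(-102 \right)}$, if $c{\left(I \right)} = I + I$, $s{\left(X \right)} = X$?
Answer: $85$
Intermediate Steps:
$j{\left(p \right)} = 35 + p$ ($j{\left(p \right)} = p + 35 = 35 + p$)
$c{\left(I \right)} = 2 I$
$\left(c{\left(71 \right)} + s{\left(w{\left(-10,-10 \right)} \right)}\right) + j{\left(-102 \right)} = \left(2 \cdot 71 + 10\right) + \left(35 - 102\right) = \left(142 + 10\right) - 67 = 152 - 67 = 85$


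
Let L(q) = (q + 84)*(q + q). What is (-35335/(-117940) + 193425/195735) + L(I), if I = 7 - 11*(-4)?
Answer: 4238799795783/307799812 ≈ 13771.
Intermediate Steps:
I = 51 (I = 7 + 44 = 51)
L(q) = 2*q*(84 + q) (L(q) = (84 + q)*(2*q) = 2*q*(84 + q))
(-35335/(-117940) + 193425/195735) + L(I) = (-35335/(-117940) + 193425/195735) + 2*51*(84 + 51) = (-35335*(-1/117940) + 193425*(1/195735)) + 2*51*135 = (7067/23588 + 12895/13049) + 13770 = 396384543/307799812 + 13770 = 4238799795783/307799812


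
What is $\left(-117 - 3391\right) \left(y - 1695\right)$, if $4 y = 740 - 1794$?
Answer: $6870418$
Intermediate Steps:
$y = - \frac{527}{2}$ ($y = \frac{740 - 1794}{4} = \frac{1}{4} \left(-1054\right) = - \frac{527}{2} \approx -263.5$)
$\left(-117 - 3391\right) \left(y - 1695\right) = \left(-117 - 3391\right) \left(- \frac{527}{2} - 1695\right) = \left(-3508\right) \left(- \frac{3917}{2}\right) = 6870418$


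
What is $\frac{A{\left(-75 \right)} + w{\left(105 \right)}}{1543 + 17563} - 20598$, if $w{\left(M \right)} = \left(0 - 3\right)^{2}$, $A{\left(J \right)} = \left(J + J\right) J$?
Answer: $- \frac{393534129}{19106} \approx -20597.0$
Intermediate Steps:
$A{\left(J \right)} = 2 J^{2}$ ($A{\left(J \right)} = 2 J J = 2 J^{2}$)
$w{\left(M \right)} = 9$ ($w{\left(M \right)} = \left(-3\right)^{2} = 9$)
$\frac{A{\left(-75 \right)} + w{\left(105 \right)}}{1543 + 17563} - 20598 = \frac{2 \left(-75\right)^{2} + 9}{1543 + 17563} - 20598 = \frac{2 \cdot 5625 + 9}{19106} - 20598 = \left(11250 + 9\right) \frac{1}{19106} - 20598 = 11259 \cdot \frac{1}{19106} - 20598 = \frac{11259}{19106} - 20598 = - \frac{393534129}{19106}$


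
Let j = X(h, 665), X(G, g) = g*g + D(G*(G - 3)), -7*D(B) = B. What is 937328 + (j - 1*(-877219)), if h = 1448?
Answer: 13705044/7 ≈ 1.9579e+6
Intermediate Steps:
D(B) = -B/7
X(G, g) = g² - G*(-3 + G)/7 (X(G, g) = g*g - G*(G - 3)/7 = g² - G*(-3 + G)/7)
j = 1003215/7 (j = 665² - ⅐*1448*(-3 + 1448) = 442225 - ⅐*1448*1445 = 442225 - 2092360/7 = 1003215/7 ≈ 1.4332e+5)
937328 + (j - 1*(-877219)) = 937328 + (1003215/7 - 1*(-877219)) = 937328 + (1003215/7 + 877219) = 937328 + 7143748/7 = 13705044/7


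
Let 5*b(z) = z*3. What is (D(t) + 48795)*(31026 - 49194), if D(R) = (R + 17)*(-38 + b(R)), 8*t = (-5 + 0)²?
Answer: -6986393121/8 ≈ -8.7330e+8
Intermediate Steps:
b(z) = 3*z/5 (b(z) = (z*3)/5 = (3*z)/5 = 3*z/5)
t = 25/8 (t = (-5 + 0)²/8 = (⅛)*(-5)² = (⅛)*25 = 25/8 ≈ 3.1250)
D(R) = (-38 + 3*R/5)*(17 + R) (D(R) = (R + 17)*(-38 + 3*R/5) = (17 + R)*(-38 + 3*R/5) = (-38 + 3*R/5)*(17 + R))
(D(t) + 48795)*(31026 - 49194) = ((-646 - 139/5*25/8 + 3*(25/8)²/5) + 48795)*(31026 - 49194) = ((-646 - 695/8 + (⅗)*(625/64)) + 48795)*(-18168) = ((-646 - 695/8 + 375/64) + 48795)*(-18168) = (-46529/64 + 48795)*(-18168) = (3076351/64)*(-18168) = -6986393121/8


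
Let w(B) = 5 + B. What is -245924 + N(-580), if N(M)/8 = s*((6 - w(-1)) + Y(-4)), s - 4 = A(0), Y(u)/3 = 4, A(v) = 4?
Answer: -245028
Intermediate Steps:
Y(u) = 12 (Y(u) = 3*4 = 12)
s = 8 (s = 4 + 4 = 8)
N(M) = 896 (N(M) = 8*(8*((6 - (5 - 1)) + 12)) = 8*(8*((6 - 1*4) + 12)) = 8*(8*((6 - 4) + 12)) = 8*(8*(2 + 12)) = 8*(8*14) = 8*112 = 896)
-245924 + N(-580) = -245924 + 896 = -245028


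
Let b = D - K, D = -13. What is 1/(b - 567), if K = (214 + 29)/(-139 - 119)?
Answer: -86/49799 ≈ -0.0017269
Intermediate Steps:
K = -81/86 (K = 243/(-258) = 243*(-1/258) = -81/86 ≈ -0.94186)
b = -1037/86 (b = -13 - 1*(-81/86) = -13 + 81/86 = -1037/86 ≈ -12.058)
1/(b - 567) = 1/(-1037/86 - 567) = 1/(-49799/86) = -86/49799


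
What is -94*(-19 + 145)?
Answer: -11844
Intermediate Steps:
-94*(-19 + 145) = -94*126 = -11844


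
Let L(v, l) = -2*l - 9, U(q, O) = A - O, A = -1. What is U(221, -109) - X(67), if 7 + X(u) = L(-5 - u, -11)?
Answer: 102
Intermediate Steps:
U(q, O) = -1 - O
L(v, l) = -9 - 2*l
X(u) = 6 (X(u) = -7 + (-9 - 2*(-11)) = -7 + (-9 + 22) = -7 + 13 = 6)
U(221, -109) - X(67) = (-1 - 1*(-109)) - 1*6 = (-1 + 109) - 6 = 108 - 6 = 102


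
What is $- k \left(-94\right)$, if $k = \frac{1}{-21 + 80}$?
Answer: $\frac{94}{59} \approx 1.5932$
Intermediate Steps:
$k = \frac{1}{59} \approx 0.016949$
$- k \left(-94\right) = \left(-1\right) \frac{1}{59} \left(-94\right) = \left(- \frac{1}{59}\right) \left(-94\right) = \frac{94}{59}$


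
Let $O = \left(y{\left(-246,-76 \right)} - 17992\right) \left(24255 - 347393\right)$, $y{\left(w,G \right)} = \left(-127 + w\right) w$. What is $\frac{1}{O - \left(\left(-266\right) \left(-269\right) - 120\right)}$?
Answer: $- \frac{1}{23836669142} \approx -4.1952 \cdot 10^{-11}$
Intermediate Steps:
$y{\left(w,G \right)} = w \left(-127 + w\right)$
$O = -23836597708$ ($O = \left(- 246 \left(-127 - 246\right) - 17992\right) \left(24255 - 347393\right) = \left(\left(-246\right) \left(-373\right) - 17992\right) \left(24255 - 347393\right) = \left(91758 - 17992\right) \left(24255 - 347393\right) = 73766 \left(-323138\right) = -23836597708$)
$\frac{1}{O - \left(\left(-266\right) \left(-269\right) - 120\right)} = \frac{1}{-23836597708 - \left(\left(-266\right) \left(-269\right) - 120\right)} = \frac{1}{-23836597708 - \left(71554 - 120\right)} = \frac{1}{-23836597708 - 71434} = \frac{1}{-23836669142} = - \frac{1}{23836669142}$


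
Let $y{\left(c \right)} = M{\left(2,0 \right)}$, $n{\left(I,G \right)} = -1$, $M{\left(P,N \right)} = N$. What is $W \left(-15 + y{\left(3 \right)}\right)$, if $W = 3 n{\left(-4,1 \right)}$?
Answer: $45$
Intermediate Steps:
$y{\left(c \right)} = 0$
$W = -3$ ($W = 3 \left(-1\right) = -3$)
$W \left(-15 + y{\left(3 \right)}\right) = - 3 \left(-15 + 0\right) = \left(-3\right) \left(-15\right) = 45$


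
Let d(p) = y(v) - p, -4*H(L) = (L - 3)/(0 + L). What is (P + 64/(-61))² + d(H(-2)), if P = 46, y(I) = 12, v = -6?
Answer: 60524333/29768 ≈ 2033.2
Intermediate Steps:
H(L) = -(-3 + L)/(4*L) (H(L) = -(L - 3)/(4*(0 + L)) = -(-3 + L)/(4*L))
d(p) = 12 - p
(P + 64/(-61))² + d(H(-2)) = (46 + 64/(-61))² + (12 - (3 - 1*(-2))/(4*(-2))) = (46 + 64*(-1/61))² + (12 - (-1)*(3 + 2)/(4*2)) = (46 - 64/61)² + (12 - (-1)*5/(4*2)) = (2742/61)² + (12 - 1*(-5/8)) = 7518564/3721 + (12 + 5/8) = 7518564/3721 + 101/8 = 60524333/29768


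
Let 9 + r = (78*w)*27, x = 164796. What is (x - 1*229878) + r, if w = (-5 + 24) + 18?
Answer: 12831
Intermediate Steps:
w = 37 (w = 19 + 18 = 37)
r = 77913 (r = -9 + (78*37)*27 = -9 + 2886*27 = -9 + 77922 = 77913)
(x - 1*229878) + r = (164796 - 1*229878) + 77913 = (164796 - 229878) + 77913 = -65082 + 77913 = 12831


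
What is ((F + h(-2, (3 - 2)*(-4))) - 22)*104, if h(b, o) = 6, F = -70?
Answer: -8944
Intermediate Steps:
((F + h(-2, (3 - 2)*(-4))) - 22)*104 = ((-70 + 6) - 22)*104 = (-64 - 22)*104 = -86*104 = -8944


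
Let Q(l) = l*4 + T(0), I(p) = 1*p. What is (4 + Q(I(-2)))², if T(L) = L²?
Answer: 16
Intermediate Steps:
I(p) = p
Q(l) = 4*l (Q(l) = l*4 + 0² = 4*l + 0 = 4*l)
(4 + Q(I(-2)))² = (4 + 4*(-2))² = (4 - 8)² = (-4)² = 16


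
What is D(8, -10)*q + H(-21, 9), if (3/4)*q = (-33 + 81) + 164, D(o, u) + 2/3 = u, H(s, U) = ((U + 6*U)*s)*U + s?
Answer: -134488/9 ≈ -14943.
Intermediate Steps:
H(s, U) = s + 7*s*U**2 (H(s, U) = ((7*U)*s)*U + s = (7*U*s)*U + s = 7*s*U**2 + s = s + 7*s*U**2)
D(o, u) = -2/3 + u
q = 848/3 (q = 4*((-33 + 81) + 164)/3 = 4*(48 + 164)/3 = (4/3)*212 = 848/3 ≈ 282.67)
D(8, -10)*q + H(-21, 9) = (-2/3 - 10)*(848/3) - 21*(1 + 7*9**2) = -32/3*848/3 - 21*(1 + 7*81) = -27136/9 - 21*(1 + 567) = -27136/9 - 21*568 = -27136/9 - 11928 = -134488/9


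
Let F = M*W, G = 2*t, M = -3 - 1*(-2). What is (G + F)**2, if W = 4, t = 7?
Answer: 100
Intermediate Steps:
M = -1 (M = -3 + 2 = -1)
G = 14 (G = 2*7 = 14)
F = -4 (F = -1*4 = -4)
(G + F)**2 = (14 - 4)**2 = 10**2 = 100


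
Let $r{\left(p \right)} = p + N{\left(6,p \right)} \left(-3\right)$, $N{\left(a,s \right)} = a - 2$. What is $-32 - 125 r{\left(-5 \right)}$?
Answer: $2093$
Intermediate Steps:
$N{\left(a,s \right)} = -2 + a$
$r{\left(p \right)} = -12 + p$ ($r{\left(p \right)} = p + \left(-2 + 6\right) \left(-3\right) = p + 4 \left(-3\right) = p - 12 = -12 + p$)
$-32 - 125 r{\left(-5 \right)} = -32 - 125 \left(-12 - 5\right) = -32 - -2125 = -32 + 2125 = 2093$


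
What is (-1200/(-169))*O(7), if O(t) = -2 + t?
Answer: 6000/169 ≈ 35.503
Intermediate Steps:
(-1200/(-169))*O(7) = (-1200/(-169))*(-2 + 7) = -1200*(-1/169)*5 = (1200/169)*5 = 6000/169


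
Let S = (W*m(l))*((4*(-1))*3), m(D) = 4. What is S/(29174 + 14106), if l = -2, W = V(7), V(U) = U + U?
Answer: -42/2705 ≈ -0.015527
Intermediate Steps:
V(U) = 2*U
W = 14 (W = 2*7 = 14)
S = -672 (S = (14*4)*((4*(-1))*3) = 56*(-4*3) = 56*(-12) = -672)
S/(29174 + 14106) = -672/(29174 + 14106) = -672/43280 = -672*1/43280 = -42/2705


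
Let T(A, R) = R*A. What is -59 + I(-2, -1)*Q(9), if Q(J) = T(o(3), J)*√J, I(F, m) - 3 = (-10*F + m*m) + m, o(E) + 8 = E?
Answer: -3164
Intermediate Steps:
o(E) = -8 + E
T(A, R) = A*R
I(F, m) = 3 + m + m² - 10*F (I(F, m) = 3 + ((-10*F + m*m) + m) = 3 + ((-10*F + m²) + m) = 3 + ((m² - 10*F) + m) = 3 + (m + m² - 10*F) = 3 + m + m² - 10*F)
Q(J) = -5*J^(3/2) (Q(J) = ((-8 + 3)*J)*√J = (-5*J)*√J = -5*J^(3/2))
-59 + I(-2, -1)*Q(9) = -59 + (3 - 1 + (-1)² - 10*(-2))*(-5*9^(3/2)) = -59 + (3 - 1 + 1 + 20)*(-5*27) = -59 + 23*(-135) = -59 - 3105 = -3164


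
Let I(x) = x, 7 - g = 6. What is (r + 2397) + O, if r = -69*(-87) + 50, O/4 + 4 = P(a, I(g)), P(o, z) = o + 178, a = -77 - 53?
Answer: 8626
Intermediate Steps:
g = 1 (g = 7 - 1*6 = 7 - 6 = 1)
a = -130
P(o, z) = 178 + o
O = 176 (O = -16 + 4*(178 - 130) = -16 + 4*48 = -16 + 192 = 176)
r = 6053 (r = 6003 + 50 = 6053)
(r + 2397) + O = (6053 + 2397) + 176 = 8450 + 176 = 8626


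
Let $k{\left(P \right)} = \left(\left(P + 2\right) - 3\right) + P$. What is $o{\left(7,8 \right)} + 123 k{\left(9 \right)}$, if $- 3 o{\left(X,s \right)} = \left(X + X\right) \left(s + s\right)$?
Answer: $\frac{6049}{3} \approx 2016.3$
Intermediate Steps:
$o{\left(X,s \right)} = - \frac{4 X s}{3}$ ($o{\left(X,s \right)} = - \frac{\left(X + X\right) \left(s + s\right)}{3} = - \frac{2 X 2 s}{3} = - \frac{4 X s}{3}$)
$k{\left(P \right)} = -1 + 2 P$ ($k{\left(P \right)} = \left(\left(2 + P\right) - 3\right) + P = \left(-1 + P\right) + P = -1 + 2 P$)
$o{\left(7,8 \right)} + 123 k{\left(9 \right)} = \left(- \frac{4}{3}\right) 7 \cdot 8 + 123 \left(-1 + 2 \cdot 9\right) = - \frac{224}{3} + 123 \left(-1 + 18\right) = - \frac{224}{3} + 123 \cdot 17 = - \frac{224}{3} + 2091 = \frac{6049}{3}$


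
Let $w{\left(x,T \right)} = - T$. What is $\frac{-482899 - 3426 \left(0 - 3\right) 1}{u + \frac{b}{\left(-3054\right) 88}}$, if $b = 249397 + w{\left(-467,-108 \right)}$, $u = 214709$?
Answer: $- \frac{127017838992}{57703223663} \approx -2.2012$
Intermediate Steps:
$b = 249505$ ($b = 249397 - -108 = 249397 + 108 = 249505$)
$\frac{-482899 - 3426 \left(0 - 3\right) 1}{u + \frac{b}{\left(-3054\right) 88}} = \frac{-482899 - 3426 \left(0 - 3\right) 1}{214709 + \frac{249505}{\left(-3054\right) 88}} = \frac{-482899 - 3426 \left(\left(-3\right) 1\right)}{214709 + \frac{249505}{-268752}} = \frac{-482899 - -10278}{214709 + 249505 \left(- \frac{1}{268752}\right)} = \frac{-482899 + 10278}{214709 - \frac{249505}{268752}} = - \frac{472621}{\frac{57703223663}{268752}} = \left(-472621\right) \frac{268752}{57703223663} = - \frac{127017838992}{57703223663}$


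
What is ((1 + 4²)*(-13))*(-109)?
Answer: 24089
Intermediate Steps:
((1 + 4²)*(-13))*(-109) = ((1 + 16)*(-13))*(-109) = (17*(-13))*(-109) = -221*(-109) = 24089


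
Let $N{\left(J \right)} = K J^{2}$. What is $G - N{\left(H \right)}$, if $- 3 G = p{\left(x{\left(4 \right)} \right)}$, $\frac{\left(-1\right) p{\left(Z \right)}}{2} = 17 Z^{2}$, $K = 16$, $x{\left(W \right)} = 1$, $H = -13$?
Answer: $- \frac{8078}{3} \approx -2692.7$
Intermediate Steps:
$N{\left(J \right)} = 16 J^{2}$
$p{\left(Z \right)} = - 34 Z^{2}$ ($p{\left(Z \right)} = - 2 \cdot 17 Z^{2} = - 34 Z^{2}$)
$G = \frac{34}{3}$ ($G = - \frac{\left(-34\right) 1^{2}}{3} = - \frac{\left(-34\right) 1}{3} = \left(- \frac{1}{3}\right) \left(-34\right) = \frac{34}{3} \approx 11.333$)
$G - N{\left(H \right)} = \frac{34}{3} - 16 \left(-13\right)^{2} = \frac{34}{3} - 16 \cdot 169 = \frac{34}{3} - 2704 = - \frac{8078}{3}$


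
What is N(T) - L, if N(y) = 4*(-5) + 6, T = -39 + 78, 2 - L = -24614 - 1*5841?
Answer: -30471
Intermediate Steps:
L = 30457 (L = 2 - (-24614 - 1*5841) = 2 - (-24614 - 5841) = 2 - 1*(-30455) = 2 + 30455 = 30457)
T = 39
N(y) = -14 (N(y) = -20 + 6 = -14)
N(T) - L = -14 - 1*30457 = -14 - 30457 = -30471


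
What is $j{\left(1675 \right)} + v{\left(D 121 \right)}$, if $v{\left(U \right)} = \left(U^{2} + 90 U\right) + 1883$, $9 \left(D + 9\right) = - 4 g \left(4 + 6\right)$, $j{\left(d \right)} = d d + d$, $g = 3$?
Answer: $\frac{88817206}{9} \approx 9.8686 \cdot 10^{6}$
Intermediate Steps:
$j{\left(d \right)} = d + d^{2}$ ($j{\left(d \right)} = d^{2} + d = d + d^{2}$)
$D = - \frac{67}{3}$ ($D = -9 + \frac{\left(-4\right) 3 \left(4 + 6\right)}{9} = -9 + \frac{\left(-12\right) 10}{9} = -9 + \frac{1}{9} \left(-120\right) = -9 - \frac{40}{3} = - \frac{67}{3} \approx -22.333$)
$v{\left(U \right)} = 1883 + U^{2} + 90 U$
$j{\left(1675 \right)} + v{\left(D 121 \right)} = 1675 \left(1 + 1675\right) + \left(1883 + \left(\left(- \frac{67}{3}\right) 121\right)^{2} + 90 \left(\left(- \frac{67}{3}\right) 121\right)\right) = 1675 \cdot 1676 + \left(1883 + \left(- \frac{8107}{3}\right)^{2} + 90 \left(- \frac{8107}{3}\right)\right) = 2807300 + \left(1883 + \frac{65723449}{9} - 243210\right) = 2807300 + \frac{63551506}{9} = \frac{88817206}{9}$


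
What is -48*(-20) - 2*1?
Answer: 958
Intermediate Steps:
-48*(-20) - 2*1 = 960 - 2 = 958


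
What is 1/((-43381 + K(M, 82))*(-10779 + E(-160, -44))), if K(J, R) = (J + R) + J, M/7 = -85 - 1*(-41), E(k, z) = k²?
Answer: -1/650864215 ≈ -1.5364e-9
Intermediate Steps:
M = -308 (M = 7*(-85 - 1*(-41)) = 7*(-85 + 41) = 7*(-44) = -308)
K(J, R) = R + 2*J
1/((-43381 + K(M, 82))*(-10779 + E(-160, -44))) = 1/((-43381 + (82 + 2*(-308)))*(-10779 + (-160)²)) = 1/((-43381 + (82 - 616))*(-10779 + 25600)) = 1/((-43381 - 534)*14821) = 1/(-43915*14821) = 1/(-650864215) = -1/650864215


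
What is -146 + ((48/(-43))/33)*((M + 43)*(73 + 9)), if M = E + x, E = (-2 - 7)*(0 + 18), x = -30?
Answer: 126430/473 ≈ 267.29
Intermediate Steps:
E = -162 (E = -9*18 = -162)
M = -192 (M = -162 - 30 = -192)
-146 + ((48/(-43))/33)*((M + 43)*(73 + 9)) = -146 + ((48/(-43))/33)*((-192 + 43)*(73 + 9)) = -146 + ((48*(-1/43))*(1/33))*(-149*82) = -146 - 48/43*1/33*(-12218) = -146 - 16/473*(-12218) = -146 + 195488/473 = 126430/473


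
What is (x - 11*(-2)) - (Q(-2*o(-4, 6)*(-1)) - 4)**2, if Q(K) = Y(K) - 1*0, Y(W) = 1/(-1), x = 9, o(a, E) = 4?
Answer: 6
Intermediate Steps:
Y(W) = -1
Q(K) = -1 (Q(K) = -1 - 1*0 = -1 + 0 = -1)
(x - 11*(-2)) - (Q(-2*o(-4, 6)*(-1)) - 4)**2 = (9 - 11*(-2)) - (-1 - 4)**2 = (9 + 22) - 1*(-5)**2 = 31 - 1*25 = 31 - 25 = 6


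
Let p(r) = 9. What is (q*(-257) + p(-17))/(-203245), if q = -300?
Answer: -77109/203245 ≈ -0.37939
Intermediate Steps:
(q*(-257) + p(-17))/(-203245) = (-300*(-257) + 9)/(-203245) = (77100 + 9)*(-1/203245) = 77109*(-1/203245) = -77109/203245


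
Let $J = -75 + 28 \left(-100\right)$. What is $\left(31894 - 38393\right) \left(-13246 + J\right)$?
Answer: $104770379$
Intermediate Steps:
$J = -2875$ ($J = -75 - 2800 = -2875$)
$\left(31894 - 38393\right) \left(-13246 + J\right) = \left(31894 - 38393\right) \left(-13246 - 2875\right) = \left(-6499\right) \left(-16121\right) = 104770379$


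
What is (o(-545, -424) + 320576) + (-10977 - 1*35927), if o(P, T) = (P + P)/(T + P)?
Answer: 265189258/969 ≈ 2.7367e+5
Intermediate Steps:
o(P, T) = 2*P/(P + T) (o(P, T) = (2*P)/(P + T) = 2*P/(P + T))
(o(-545, -424) + 320576) + (-10977 - 1*35927) = (2*(-545)/(-545 - 424) + 320576) + (-10977 - 1*35927) = (2*(-545)/(-969) + 320576) + (-10977 - 35927) = (2*(-545)*(-1/969) + 320576) - 46904 = (1090/969 + 320576) - 46904 = 310639234/969 - 46904 = 265189258/969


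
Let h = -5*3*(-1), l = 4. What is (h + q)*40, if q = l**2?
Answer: 1240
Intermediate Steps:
h = 15 (h = -15*(-1) = 15)
q = 16 (q = 4**2 = 16)
(h + q)*40 = (15 + 16)*40 = 31*40 = 1240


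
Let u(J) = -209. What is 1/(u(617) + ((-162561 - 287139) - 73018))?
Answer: -1/522927 ≈ -1.9123e-6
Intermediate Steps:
1/(u(617) + ((-162561 - 287139) - 73018)) = 1/(-209 + ((-162561 - 287139) - 73018)) = 1/(-209 + (-449700 - 73018)) = 1/(-209 - 522718) = 1/(-522927) = -1/522927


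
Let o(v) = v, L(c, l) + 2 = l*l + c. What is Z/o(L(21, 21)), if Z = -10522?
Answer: -5261/230 ≈ -22.874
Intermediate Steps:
L(c, l) = -2 + c + l**2 (L(c, l) = -2 + (l*l + c) = -2 + (l**2 + c) = -2 + (c + l**2) = -2 + c + l**2)
Z/o(L(21, 21)) = -10522/(-2 + 21 + 21**2) = -10522/(-2 + 21 + 441) = -10522/460 = -10522*1/460 = -5261/230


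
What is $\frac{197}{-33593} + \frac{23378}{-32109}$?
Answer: $- \frac{113094661}{154091091} \approx -0.73395$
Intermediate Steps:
$\frac{197}{-33593} + \frac{23378}{-32109} = 197 \left(- \frac{1}{33593}\right) + 23378 \left(- \frac{1}{32109}\right) = - \frac{197}{33593} - \frac{23378}{32109} = - \frac{113094661}{154091091}$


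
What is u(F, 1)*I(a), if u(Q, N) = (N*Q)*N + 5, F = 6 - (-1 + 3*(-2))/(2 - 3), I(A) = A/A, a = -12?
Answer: 4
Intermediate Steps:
I(A) = 1
F = -1 (F = 6 - (-1 - 6)/(-1) = 6 - (-7)*(-1) = 6 - 1*7 = 6 - 7 = -1)
u(Q, N) = 5 + Q*N**2 (u(Q, N) = Q*N**2 + 5 = 5 + Q*N**2)
u(F, 1)*I(a) = (5 - 1*1**2)*1 = (5 - 1*1)*1 = (5 - 1)*1 = 4*1 = 4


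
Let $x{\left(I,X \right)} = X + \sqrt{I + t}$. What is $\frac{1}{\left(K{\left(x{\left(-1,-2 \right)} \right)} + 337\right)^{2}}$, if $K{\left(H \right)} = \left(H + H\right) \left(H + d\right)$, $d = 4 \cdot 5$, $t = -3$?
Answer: $\frac{61953}{4920321025} - \frac{32896 i}{4920321025} \approx 1.2591 \cdot 10^{-5} - 6.6857 \cdot 10^{-6} i$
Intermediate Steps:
$d = 20$
$x{\left(I,X \right)} = X + \sqrt{-3 + I}$ ($x{\left(I,X \right)} = X + \sqrt{I - 3} = X + \sqrt{-3 + I}$)
$K{\left(H \right)} = 2 H \left(20 + H\right)$ ($K{\left(H \right)} = \left(H + H\right) \left(H + 20\right) = 2 H \left(20 + H\right)$)
$\frac{1}{\left(K{\left(x{\left(-1,-2 \right)} \right)} + 337\right)^{2}} = \frac{1}{\left(2 \left(-2 + \sqrt{-3 - 1}\right) \left(20 - \left(2 - \sqrt{-3 - 1}\right)\right) + 337\right)^{2}} = \frac{1}{\left(2 \left(-2 + \sqrt{-4}\right) \left(20 - \left(2 - \sqrt{-4}\right)\right) + 337\right)^{2}} = \frac{1}{\left(2 \left(-2 + 2 i\right) \left(20 - \left(2 - 2 i\right)\right) + 337\right)^{2}} = \frac{1}{\left(2 \left(-2 + 2 i\right) \left(18 + 2 i\right) + 337\right)^{2}} = \frac{1}{\left(337 + 2 \left(-2 + 2 i\right) \left(18 + 2 i\right)\right)^{2}}$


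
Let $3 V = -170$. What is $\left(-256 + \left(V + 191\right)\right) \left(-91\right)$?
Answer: $\frac{33215}{3} \approx 11072.0$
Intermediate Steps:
$V = - \frac{170}{3}$ ($V = \frac{1}{3} \left(-170\right) = - \frac{170}{3} \approx -56.667$)
$\left(-256 + \left(V + 191\right)\right) \left(-91\right) = \left(-256 + \left(- \frac{170}{3} + 191\right)\right) \left(-91\right) = \left(-256 + \frac{403}{3}\right) \left(-91\right) = \left(- \frac{365}{3}\right) \left(-91\right) = \frac{33215}{3}$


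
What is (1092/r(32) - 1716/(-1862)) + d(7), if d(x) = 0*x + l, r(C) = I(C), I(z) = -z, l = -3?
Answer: -269643/7448 ≈ -36.203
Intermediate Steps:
r(C) = -C
d(x) = -3 (d(x) = 0*x - 3 = 0 - 3 = -3)
(1092/r(32) - 1716/(-1862)) + d(7) = (1092/((-1*32)) - 1716/(-1862)) - 3 = (1092/(-32) - 1716*(-1/1862)) - 3 = (1092*(-1/32) + 858/931) - 3 = (-273/8 + 858/931) - 3 = -247299/7448 - 3 = -269643/7448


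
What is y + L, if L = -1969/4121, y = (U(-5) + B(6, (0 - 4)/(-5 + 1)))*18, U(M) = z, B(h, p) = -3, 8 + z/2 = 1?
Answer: -1262995/4121 ≈ -306.48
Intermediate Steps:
z = -14 (z = -16 + 2*1 = -16 + 2 = -14)
U(M) = -14
y = -306 (y = (-14 - 3)*18 = -17*18 = -306)
L = -1969/4121 (L = -1969*1/4121 = -1969/4121 ≈ -0.47780)
y + L = -306 - 1969/4121 = -1262995/4121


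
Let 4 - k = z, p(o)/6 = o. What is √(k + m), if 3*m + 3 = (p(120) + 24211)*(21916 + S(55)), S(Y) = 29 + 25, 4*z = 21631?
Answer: √6572614269/6 ≈ 13512.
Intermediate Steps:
p(o) = 6*o
z = 21631/4 (z = (¼)*21631 = 21631/4 ≈ 5407.8)
S(Y) = 54
k = -21615/4 (k = 4 - 1*21631/4 = 4 - 21631/4 = -21615/4 ≈ -5403.8)
m = 547734067/3 (m = -1 + ((6*120 + 24211)*(21916 + 54))/3 = -1 + ((720 + 24211)*21970)/3 = -1 + (24931*21970)/3 = -1 + (⅓)*547734070 = -1 + 547734070/3 = 547734067/3 ≈ 1.8258e+8)
√(k + m) = √(-21615/4 + 547734067/3) = √(2190871423/12) = √6572614269/6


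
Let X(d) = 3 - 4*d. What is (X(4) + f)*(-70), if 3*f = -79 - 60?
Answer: 12460/3 ≈ 4153.3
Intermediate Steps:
X(d) = 3 - 4*d
f = -139/3 (f = (-79 - 60)/3 = (⅓)*(-139) = -139/3 ≈ -46.333)
(X(4) + f)*(-70) = ((3 - 4*4) - 139/3)*(-70) = ((3 - 16) - 139/3)*(-70) = (-13 - 139/3)*(-70) = -178/3*(-70) = 12460/3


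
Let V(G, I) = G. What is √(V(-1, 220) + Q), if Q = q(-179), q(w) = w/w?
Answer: 0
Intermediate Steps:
q(w) = 1
Q = 1
√(V(-1, 220) + Q) = √(-1 + 1) = √0 = 0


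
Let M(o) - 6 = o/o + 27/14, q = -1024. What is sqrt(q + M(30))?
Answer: 3*I*sqrt(22106)/14 ≈ 31.86*I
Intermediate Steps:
M(o) = 125/14 (M(o) = 6 + (o/o + 27/14) = 6 + (1 + 27*(1/14)) = 6 + (1 + 27/14) = 6 + 41/14 = 125/14)
sqrt(q + M(30)) = sqrt(-1024 + 125/14) = sqrt(-14211/14) = 3*I*sqrt(22106)/14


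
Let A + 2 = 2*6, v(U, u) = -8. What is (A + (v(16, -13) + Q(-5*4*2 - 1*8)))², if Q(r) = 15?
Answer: 289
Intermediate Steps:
A = 10 (A = -2 + 2*6 = -2 + 12 = 10)
(A + (v(16, -13) + Q(-5*4*2 - 1*8)))² = (10 + (-8 + 15))² = (10 + 7)² = 17² = 289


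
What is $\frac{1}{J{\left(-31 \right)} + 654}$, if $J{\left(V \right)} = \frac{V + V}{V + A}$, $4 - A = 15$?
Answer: $\frac{21}{13765} \approx 0.0015256$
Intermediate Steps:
$A = -11$ ($A = 4 - 15 = -11$)
$J{\left(V \right)} = \frac{2 V}{-11 + V}$ ($J{\left(V \right)} = \frac{V + V}{V - 11} = \frac{2 V}{-11 + V}$)
$\frac{1}{J{\left(-31 \right)} + 654} = \frac{1}{2 \left(-31\right) \frac{1}{-11 - 31} + 654} = \frac{1}{2 \left(-31\right) \frac{1}{-42} + 654} = \frac{1}{2 \left(-31\right) \left(- \frac{1}{42}\right) + 654} = \frac{1}{\frac{31}{21} + 654} = \frac{1}{\frac{13765}{21}} = \frac{21}{13765}$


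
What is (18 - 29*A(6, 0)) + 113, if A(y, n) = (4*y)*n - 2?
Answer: 189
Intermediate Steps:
A(y, n) = -2 + 4*n*y (A(y, n) = 4*n*y - 2 = -2 + 4*n*y)
(18 - 29*A(6, 0)) + 113 = (18 - 29*(-2 + 4*0*6)) + 113 = (18 - 29*(-2 + 0)) + 113 = (18 - 29*(-2)) + 113 = (18 + 58) + 113 = 76 + 113 = 189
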